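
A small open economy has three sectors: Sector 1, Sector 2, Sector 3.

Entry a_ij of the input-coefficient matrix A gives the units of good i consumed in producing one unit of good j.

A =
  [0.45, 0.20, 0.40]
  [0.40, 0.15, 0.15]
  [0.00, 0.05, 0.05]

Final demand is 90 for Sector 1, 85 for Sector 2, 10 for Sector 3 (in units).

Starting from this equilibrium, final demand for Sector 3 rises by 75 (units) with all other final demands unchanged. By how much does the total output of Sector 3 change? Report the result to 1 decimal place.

Δx_3 = 81.6

I − A =
  [   0.55    -0.20    -0.40]
  [  -0.40     0.85    -0.15]
  [   0.00    -0.05     0.95]
Cofactors of I−A, C_ij = (−1)^(i+j)·(minor ij) (rows/columns in the sector order above):
  C_11 = (0.85)(0.95) − (-0.15)(-0.05) = 0.8000
  C_12 = −[(-0.40)(0.95) − (-0.15)(0.00)] = 0.3800
  C_13 = (-0.40)(-0.05) − (0.85)(0.00) = 0.0200
  C_21 = −[(-0.20)(0.95) − (-0.40)(-0.05)] = 0.2100
  C_22 = (0.55)(0.95) − (-0.40)(0.00) = 0.5225
  C_23 = −[(0.55)(-0.05) − (-0.20)(0.00)] = 0.0275
  C_31 = (-0.20)(-0.15) − (-0.40)(0.85) = 0.3700
  C_32 = −[(0.55)(-0.15) − (-0.40)(-0.40)] = 0.2425
  C_33 = (0.55)(0.85) − (-0.20)(-0.40) = 0.3875
det(I−A) = Σ_j (I−A)_1j·C_1j = (0.55)(0.8000) + (-0.20)(0.3800) + (-0.40)(0.0200) = 0.3560
adj(I−A) = Cᵀ =
  [ 0.8000   0.2100   0.3700]
  [ 0.3800   0.5225   0.2425]
  [ 0.0200   0.0275   0.3875]
(I − A)⁻¹ = adj(I−A) / det(I−A) ≈
  [   2.2472     0.5899     1.0393]
  [   1.0674     1.4677     0.6812]
  [   0.0562     0.0772     1.0885]
Δx = (I − A)⁻¹ Δd with Δd having +75 in the Sector 3 component and 0 elsewhere.
So Δx_3 = L_33 · (+75), where L_33 = adj(I−A)_33 / det(I−A) = 0.3875 / 0.3560.
Δx_3 = 0.3875 × (+75) / 0.3560 = 29.0625 / 0.3560 ≈ 81.6.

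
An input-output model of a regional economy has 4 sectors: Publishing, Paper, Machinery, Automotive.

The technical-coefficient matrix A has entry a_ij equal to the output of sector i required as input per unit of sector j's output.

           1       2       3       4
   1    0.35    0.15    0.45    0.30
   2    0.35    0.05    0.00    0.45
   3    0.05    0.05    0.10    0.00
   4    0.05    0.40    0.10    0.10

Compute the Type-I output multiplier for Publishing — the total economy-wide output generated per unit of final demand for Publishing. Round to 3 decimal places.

m_1 = 4.178

I − A =
  [   0.65    -0.15    -0.45    -0.30]
  [  -0.35     0.95     0.00    -0.45]
  [  -0.05    -0.05     0.90     0.00]
  [  -0.05    -0.40    -0.10     0.90]
Compute the cofactors C_ij = (−1)^(i+j)·(3×3 minor ij) of I−A; the adjugate is their transpose:
adj(I−A) = Cᵀ =
  [ 0.605250   0.251250   0.339000   0.327375]
  [ 0.306000   0.491250   0.191625   0.347625]
  [ 0.050625   0.041250   0.331875   0.037500]
  [ 0.175250   0.236875   0.140875   0.479250]
det(I−A) = Σ_j (I−A)_1j·C_1j = (0.65)(0.605250) + (-0.15)(0.306000) + (-0.45)(0.050625) + (-0.30)(0.175250) = 0.27215625
(I − A)⁻¹ = adj(I−A) / det(I−A) ≈
  [   2.2239     0.9232     1.2456     1.2029]
  [   1.1244     1.8050     0.7041     1.2773]
  [   0.1860     0.1516     1.2194     0.1378]
  [   0.6439     0.8704     0.5176     1.7609]
The output multiplier for sector j is the column-j sum of the Leontief inverse (I − A)⁻¹ = adj(I−A) / det(I−A).
Column 1 of adj(I−A): (0.605250, 0.306000, 0.050625, 0.175250); det(I−A) = 0.27215625.
m_1 = (0.605250 + 0.306000 + 0.050625 + 0.175250) / 0.27215625 = 1.137125 / 0.27215625 ≈ 4.178.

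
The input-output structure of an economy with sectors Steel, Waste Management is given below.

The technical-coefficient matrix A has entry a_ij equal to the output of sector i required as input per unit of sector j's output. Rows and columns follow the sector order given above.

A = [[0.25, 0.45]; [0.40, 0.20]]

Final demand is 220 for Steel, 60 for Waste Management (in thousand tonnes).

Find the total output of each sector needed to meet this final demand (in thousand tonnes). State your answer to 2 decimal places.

x_S = 483.33, x_W = 316.67

I − A =
  [   0.75    -0.45]
  [  -0.40     0.80]
det(I−A) = (0.75)(0.80) − (-0.45)(-0.40) = 0.4200
adj(I−A) = [[0.80, 0.45], [0.40, 0.75]]
(I − A)⁻¹ = adj(I−A) / det(I−A) ≈
  [   1.9048     1.0714]
  [   0.9524     1.7857]
x = (I − A)⁻¹ d = adj(I−A)·d / det(I−A), with det(I−A) = 0.4200:
  x_S = (0.80·220 + 0.45·60) / 0.4200 = 203.00 / 0.4200 ≈ 483.33
  x_W = (0.40·220 + 0.75·60) / 0.4200 = 133.00 / 0.4200 ≈ 316.67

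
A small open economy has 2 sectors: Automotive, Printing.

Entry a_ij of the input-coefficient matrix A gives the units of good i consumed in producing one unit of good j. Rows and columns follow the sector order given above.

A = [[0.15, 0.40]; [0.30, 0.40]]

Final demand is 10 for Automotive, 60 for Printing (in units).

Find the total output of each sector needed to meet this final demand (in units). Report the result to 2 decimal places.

x_A = 76.92, x_P = 138.46

I − A =
  [   0.85    -0.40]
  [  -0.30     0.60]
det(I−A) = (0.85)(0.60) − (-0.40)(-0.30) = 0.3900
adj(I−A) = [[0.60, 0.40], [0.30, 0.85]]
(I − A)⁻¹ = adj(I−A) / det(I−A) ≈
  [   1.5385     1.0256]
  [   0.7692     2.1795]
x = (I − A)⁻¹ d = adj(I−A)·d / det(I−A), with det(I−A) = 0.3900:
  x_A = (0.60·10 + 0.40·60) / 0.3900 = 30.00 / 0.3900 ≈ 76.92
  x_P = (0.30·10 + 0.85·60) / 0.3900 = 54.00 / 0.3900 ≈ 138.46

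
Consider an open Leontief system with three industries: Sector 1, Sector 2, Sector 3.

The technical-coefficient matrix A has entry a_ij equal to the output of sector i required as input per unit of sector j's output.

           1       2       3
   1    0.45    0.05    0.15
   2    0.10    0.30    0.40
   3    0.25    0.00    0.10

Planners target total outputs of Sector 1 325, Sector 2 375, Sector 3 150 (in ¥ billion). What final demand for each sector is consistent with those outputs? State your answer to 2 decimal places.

I − A =
  [   0.55    -0.05    -0.15]
  [  -0.10     0.70    -0.40]
  [  -0.25     0.00     0.90]
d = (I − A) x:
  d_1 = (+0.55)·325 + (-0.05)·375 + (-0.15)·150 = 137.50
  d_2 = (-0.10)·325 + (+0.70)·375 + (-0.40)·150 = 170.00
  d_3 = (-0.25)·325 + (+0.00)·375 + (+0.90)·150 = 53.75

d_1 = 137.50, d_2 = 170.00, d_3 = 53.75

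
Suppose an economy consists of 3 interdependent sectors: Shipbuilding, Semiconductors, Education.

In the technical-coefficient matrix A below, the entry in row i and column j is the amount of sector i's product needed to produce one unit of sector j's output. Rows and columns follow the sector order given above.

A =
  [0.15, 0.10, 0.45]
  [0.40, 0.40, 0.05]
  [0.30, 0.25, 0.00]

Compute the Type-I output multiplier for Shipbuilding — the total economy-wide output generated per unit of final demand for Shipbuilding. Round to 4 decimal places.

m_1 = 3.8644

I − A =
  [   0.85    -0.10    -0.45]
  [  -0.40     0.60    -0.05]
  [  -0.30    -0.25     1.00]
Cofactors of I−A, C_ij = (−1)^(i+j)·(minor ij) (rows/columns in the sector order above):
  C_11 = (0.60)(1.00) − (-0.05)(-0.25) = 0.5875
  C_12 = −[(-0.40)(1.00) − (-0.05)(-0.30)] = 0.4150
  C_13 = (-0.40)(-0.25) − (0.60)(-0.30) = 0.2800
  C_21 = −[(-0.10)(1.00) − (-0.45)(-0.25)] = 0.2125
  C_22 = (0.85)(1.00) − (-0.45)(-0.30) = 0.7150
  C_23 = −[(0.85)(-0.25) − (-0.10)(-0.30)] = 0.2425
  C_31 = (-0.10)(-0.05) − (-0.45)(0.60) = 0.2750
  C_32 = −[(0.85)(-0.05) − (-0.45)(-0.40)] = 0.2225
  C_33 = (0.85)(0.60) − (-0.10)(-0.40) = 0.4700
det(I−A) = Σ_j (I−A)_1j·C_1j = (0.85)(0.5875) + (-0.10)(0.4150) + (-0.45)(0.2800) = 0.331875
adj(I−A) = Cᵀ =
  [ 0.5875   0.2125   0.2750]
  [ 0.4150   0.7150   0.2225]
  [ 0.2800   0.2425   0.4700]
(I − A)⁻¹ = adj(I−A) / det(I−A) ≈
  [   1.77024     0.64030     0.82863]
  [   1.25047     2.15443     0.67043]
  [   0.84369     0.73070     1.41620]
The output multiplier for sector j is the column-j sum of the Leontief inverse (I − A)⁻¹ = adj(I−A) / det(I−A).
Column 1 of adj(I−A): (0.5875, 0.4150, 0.2800); det(I−A) = 0.331875.
m_1 = (0.5875 + 0.4150 + 0.2800) / 0.331875 = 1.2825 / 0.331875 ≈ 3.8644.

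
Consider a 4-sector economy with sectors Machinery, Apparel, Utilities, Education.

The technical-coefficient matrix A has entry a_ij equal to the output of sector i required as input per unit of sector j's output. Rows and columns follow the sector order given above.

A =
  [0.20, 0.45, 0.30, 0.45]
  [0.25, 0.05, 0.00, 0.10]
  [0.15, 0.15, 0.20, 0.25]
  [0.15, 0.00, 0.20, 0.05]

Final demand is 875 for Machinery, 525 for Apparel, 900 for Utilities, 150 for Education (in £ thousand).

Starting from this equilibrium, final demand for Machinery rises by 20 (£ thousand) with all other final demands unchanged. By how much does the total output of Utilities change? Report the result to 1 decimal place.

I − A =
  [   0.80    -0.45    -0.30    -0.45]
  [  -0.25     0.95     0.00    -0.10]
  [  -0.15    -0.15     0.80    -0.25]
  [  -0.15     0.00    -0.20     0.95]
Compute the cofactors C_ij = (−1)^(i+j)·(3×3 minor ij) of I−A; the adjugate is their transpose:
adj(I−A) = Cᵀ =
  [ 0.671500   0.375750   0.365250   0.453750]
  [ 0.192500   0.446500   0.114250   0.168250]
  [ 0.208875   0.184875   0.544250   0.261625]
  [ 0.150000   0.098250   0.172250   0.464000]
det(I−A) = Σ_j (I−A)_1j·C_1j = (0.80)(0.671500) + (-0.45)(0.192500) + (-0.30)(0.208875) + (-0.45)(0.150000) = 0.3204125
(I − A)⁻¹ = adj(I−A) / det(I−A) ≈
  [   2.0957     1.1727     1.1399     1.4161]
  [   0.6008     1.3935     0.3566     0.5251]
  [   0.6519     0.5770     1.6986     0.8165]
  [   0.4681     0.3066     0.5376     1.4481]
Δx = (I − A)⁻¹ Δd with Δd having +20 in the Machinery component and 0 elsewhere.
So Δx_3 = L_31 · (+20), where L_31 = adj(I−A)_31 / det(I−A) = 0.208875 / 0.3204125.
Δx_3 = 0.208875 × (+20) / 0.3204125 = 4.1775 / 0.3204125 ≈ 13.0.

Δx_3 = 13.0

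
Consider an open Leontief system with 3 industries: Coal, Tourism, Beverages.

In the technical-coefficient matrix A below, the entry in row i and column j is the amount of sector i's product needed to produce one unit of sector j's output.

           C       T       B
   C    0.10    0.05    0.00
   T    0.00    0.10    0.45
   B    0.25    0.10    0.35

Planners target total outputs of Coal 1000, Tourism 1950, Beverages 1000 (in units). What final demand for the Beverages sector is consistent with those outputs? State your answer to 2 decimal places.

I − A =
  [   0.90    -0.05     0.00]
  [   0.00     0.90    -0.45]
  [  -0.25    -0.10     0.65]
d = (I − A) x:
  d_C = (+0.90)·1000 + (-0.05)·1950 + (+0.00)·1000 = 802.50
  d_T = (+0.00)·1000 + (+0.90)·1950 + (-0.45)·1000 = 1305.00
  d_B = (-0.25)·1000 + (-0.10)·1950 + (+0.65)·1000 = 205.00

d_B = 205.00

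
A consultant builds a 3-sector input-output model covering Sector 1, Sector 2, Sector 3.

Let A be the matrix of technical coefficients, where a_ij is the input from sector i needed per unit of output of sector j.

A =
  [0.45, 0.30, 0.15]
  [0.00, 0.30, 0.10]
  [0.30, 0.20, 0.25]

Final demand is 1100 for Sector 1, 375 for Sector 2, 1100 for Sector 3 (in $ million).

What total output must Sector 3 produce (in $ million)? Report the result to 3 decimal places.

I − A =
  [   0.55    -0.30    -0.15]
  [   0.00     0.70    -0.10]
  [  -0.30    -0.20     0.75]
Cofactors of I−A, C_ij = (−1)^(i+j)·(minor ij) (rows/columns in the sector order above):
  C_11 = (0.70)(0.75) − (-0.10)(-0.20) = 0.5050
  C_12 = −[(0.00)(0.75) − (-0.10)(-0.30)] = 0.0300
  C_13 = (0.00)(-0.20) − (0.70)(-0.30) = 0.2100
  C_21 = −[(-0.30)(0.75) − (-0.15)(-0.20)] = 0.2550
  C_22 = (0.55)(0.75) − (-0.15)(-0.30) = 0.3675
  C_23 = −[(0.55)(-0.20) − (-0.30)(-0.30)] = 0.2000
  C_31 = (-0.30)(-0.10) − (-0.15)(0.70) = 0.1350
  C_32 = −[(0.55)(-0.10) − (-0.15)(0.00)] = 0.0550
  C_33 = (0.55)(0.70) − (-0.30)(0.00) = 0.3850
det(I−A) = Σ_j (I−A)_1j·C_1j = (0.55)(0.5050) + (-0.30)(0.0300) + (-0.15)(0.2100) = 0.23725
adj(I−A) = Cᵀ =
  [ 0.5050   0.2550   0.1350]
  [ 0.0300   0.3675   0.0550]
  [ 0.2100   0.2000   0.3850]
(I − A)⁻¹ = adj(I−A) / det(I−A) ≈
  [   2.1286     1.0748     0.5690]
  [   0.1264     1.5490     0.2318]
  [   0.8851     0.8430     1.6228]
x = (I − A)⁻¹ d = adj(I−A)·d / det(I−A), with det(I−A) = 0.23725:
  x_1 = (0.5050·1100 + 0.2550·375 + 0.1350·1100) / 0.23725 = 799.625 / 0.23725 ≈ 3370.390
  x_2 = (0.0300·1100 + 0.3675·375 + 0.0550·1100) / 0.23725 = 231.3125 / 0.23725 ≈ 974.974
  x_3 = (0.2100·1100 + 0.2000·375 + 0.3850·1100) / 0.23725 = 729.50 / 0.23725 ≈ 3074.816

x_3 = 3074.816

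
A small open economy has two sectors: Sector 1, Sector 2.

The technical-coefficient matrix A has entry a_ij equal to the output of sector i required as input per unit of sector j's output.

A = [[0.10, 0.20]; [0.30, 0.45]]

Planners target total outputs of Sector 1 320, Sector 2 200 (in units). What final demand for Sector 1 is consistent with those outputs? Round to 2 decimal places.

d_1 = 248.00

I − A =
  [   0.90    -0.20]
  [  -0.30     0.55]
d = (I − A) x:
  d_1 = (+0.90)·320 + (-0.20)·200 = 248.00
  d_2 = (-0.30)·320 + (+0.55)·200 = 14.00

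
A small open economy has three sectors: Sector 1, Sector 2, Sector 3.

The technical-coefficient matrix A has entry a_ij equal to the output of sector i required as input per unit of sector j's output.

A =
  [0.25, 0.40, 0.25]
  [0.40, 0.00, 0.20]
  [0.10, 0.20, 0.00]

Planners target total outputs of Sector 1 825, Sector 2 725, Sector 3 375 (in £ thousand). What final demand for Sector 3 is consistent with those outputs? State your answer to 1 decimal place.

I − A =
  [   0.75    -0.40    -0.25]
  [  -0.40     1.00    -0.20]
  [  -0.10    -0.20     1.00]
d = (I − A) x:
  d_1 = (+0.75)·825 + (-0.40)·725 + (-0.25)·375 = 235.0
  d_2 = (-0.40)·825 + (+1.00)·725 + (-0.20)·375 = 320.0
  d_3 = (-0.10)·825 + (-0.20)·725 + (+1.00)·375 = 147.5

d_3 = 147.5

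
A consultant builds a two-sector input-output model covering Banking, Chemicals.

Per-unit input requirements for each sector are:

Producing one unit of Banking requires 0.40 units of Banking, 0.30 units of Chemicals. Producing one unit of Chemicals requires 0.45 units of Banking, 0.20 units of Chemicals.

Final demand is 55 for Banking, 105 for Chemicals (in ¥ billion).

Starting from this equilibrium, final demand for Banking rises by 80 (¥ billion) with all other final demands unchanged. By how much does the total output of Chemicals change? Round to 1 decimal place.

Δx_2 = 69.6

I − A =
  [   0.60    -0.45]
  [  -0.30     0.80]
det(I−A) = (0.60)(0.80) − (-0.45)(-0.30) = 0.3450
adj(I−A) = [[0.80, 0.45], [0.30, 0.60]]
(I − A)⁻¹ = adj(I−A) / det(I−A) ≈
  [   2.3188     1.3043]
  [   0.8696     1.7391]
Δx = (I − A)⁻¹ Δd with Δd having +80 in the Banking component and 0 elsewhere.
So Δx_2 = L_21 · (+80), where L_21 = adj(I−A)_21 / det(I−A) = 0.30 / 0.3450.
Δx_2 = 0.30 × (+80) / 0.3450 = 24.00 / 0.3450 ≈ 69.6.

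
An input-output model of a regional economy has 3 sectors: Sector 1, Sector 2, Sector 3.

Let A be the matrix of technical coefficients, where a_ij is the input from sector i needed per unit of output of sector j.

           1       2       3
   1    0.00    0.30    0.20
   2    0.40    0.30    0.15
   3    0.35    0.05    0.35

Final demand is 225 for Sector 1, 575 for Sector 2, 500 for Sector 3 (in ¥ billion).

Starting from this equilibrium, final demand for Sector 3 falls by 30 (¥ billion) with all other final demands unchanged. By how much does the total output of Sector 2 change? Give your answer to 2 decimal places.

I − A =
  [   1.00    -0.30    -0.20]
  [  -0.40     0.70    -0.15]
  [  -0.35    -0.05     0.65]
Cofactors of I−A, C_ij = (−1)^(i+j)·(minor ij) (rows/columns in the sector order above):
  C_11 = (0.70)(0.65) − (-0.15)(-0.05) = 0.4475
  C_12 = −[(-0.40)(0.65) − (-0.15)(-0.35)] = 0.3125
  C_13 = (-0.40)(-0.05) − (0.70)(-0.35) = 0.2650
  C_21 = −[(-0.30)(0.65) − (-0.20)(-0.05)] = 0.2050
  C_22 = (1.00)(0.65) − (-0.20)(-0.35) = 0.5800
  C_23 = −[(1.00)(-0.05) − (-0.30)(-0.35)] = 0.1550
  C_31 = (-0.30)(-0.15) − (-0.20)(0.70) = 0.1850
  C_32 = −[(1.00)(-0.15) − (-0.20)(-0.40)] = 0.2300
  C_33 = (1.00)(0.70) − (-0.30)(-0.40) = 0.5800
det(I−A) = Σ_j (I−A)_1j·C_1j = (1.00)(0.4475) + (-0.30)(0.3125) + (-0.20)(0.2650) = 0.30075
adj(I−A) = Cᵀ =
  [ 0.4475   0.2050   0.1850]
  [ 0.3125   0.5800   0.2300]
  [ 0.2650   0.1550   0.5800]
(I − A)⁻¹ = adj(I−A) / det(I−A) ≈
  [   1.4879     0.6816     0.6151]
  [   1.0391     1.9285     0.7648]
  [   0.8811     0.5154     1.9285]
Δx = (I − A)⁻¹ Δd with Δd having -30 in the Sector 3 component and 0 elsewhere.
So Δx_2 = L_23 · (-30), where L_23 = adj(I−A)_23 / det(I−A) = 0.2300 / 0.30075.
Δx_2 = 0.2300 × (-30) / 0.30075 = -6.90 / 0.30075 ≈ -22.94.

Δx_2 = -22.94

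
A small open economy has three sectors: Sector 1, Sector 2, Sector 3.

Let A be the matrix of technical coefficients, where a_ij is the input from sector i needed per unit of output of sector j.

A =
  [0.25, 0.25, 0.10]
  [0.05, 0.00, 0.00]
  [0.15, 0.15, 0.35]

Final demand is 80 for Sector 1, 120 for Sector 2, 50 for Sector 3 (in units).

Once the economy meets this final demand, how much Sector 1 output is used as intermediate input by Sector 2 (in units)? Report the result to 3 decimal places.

z_12 = 32.111

I − A =
  [   0.75    -0.25    -0.10]
  [  -0.05     1.00     0.00]
  [  -0.15    -0.15     0.65]
Cofactors of I−A, C_ij = (−1)^(i+j)·(minor ij) (rows/columns in the sector order above):
  C_11 = (1.00)(0.65) − (0.00)(-0.15) = 0.6500
  C_12 = −[(-0.05)(0.65) − (0.00)(-0.15)] = 0.0325
  C_13 = (-0.05)(-0.15) − (1.00)(-0.15) = 0.1575
  C_21 = −[(-0.25)(0.65) − (-0.10)(-0.15)] = 0.1775
  C_22 = (0.75)(0.65) − (-0.10)(-0.15) = 0.4725
  C_23 = −[(0.75)(-0.15) − (-0.25)(-0.15)] = 0.1500
  C_31 = (-0.25)(0.00) − (-0.10)(1.00) = 0.1000
  C_32 = −[(0.75)(0.00) − (-0.10)(-0.05)] = 0.0050
  C_33 = (0.75)(1.00) − (-0.25)(-0.05) = 0.7375
det(I−A) = Σ_j (I−A)_1j·C_1j = (0.75)(0.6500) + (-0.25)(0.0325) + (-0.10)(0.1575) = 0.463625
adj(I−A) = Cᵀ =
  [ 0.6500   0.1775   0.1000]
  [ 0.0325   0.4725   0.0050]
  [ 0.1575   0.1500   0.7375]
(I − A)⁻¹ = adj(I−A) / det(I−A) ≈
  [   1.4020     0.3829     0.2157]
  [   0.0701     1.0191     0.0108]
  [   0.3397     0.3235     1.5907]
First solve x = (I − A)⁻¹ d = adj(I−A)·d / det(I−A); in particular x_2 = (0.0325·80 + 0.4725·120 + 0.0050·50) / 0.463625 = 59.55 / 0.463625 ≈ 128.44432.
Intermediate flow from 1 to 2: z_12 = a_12 · x_2 = 0.25 × 59.55 / 0.463625 = 14.8875 / 0.463625 ≈ 32.111.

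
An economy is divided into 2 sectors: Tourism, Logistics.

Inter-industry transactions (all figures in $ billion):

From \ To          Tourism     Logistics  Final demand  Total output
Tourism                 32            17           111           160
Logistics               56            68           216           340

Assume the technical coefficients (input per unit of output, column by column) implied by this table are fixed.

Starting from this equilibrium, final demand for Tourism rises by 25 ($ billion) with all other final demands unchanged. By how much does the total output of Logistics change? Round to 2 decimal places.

Technical coefficients a_ij = z_ij / X_j:
  a_11 = 32/160 = 0.20, a_21 = 56/160 = 0.35
  a_12 = 17/340 = 0.05, a_22 = 68/340 = 0.20
I − A =
  [   0.80    -0.05]
  [  -0.35     0.80]
det(I−A) = (0.80)(0.80) − (-0.05)(-0.35) = 0.6225
adj(I−A) = [[0.80, 0.05], [0.35, 0.80]]
(I − A)⁻¹ = adj(I−A) / det(I−A) ≈
  [   1.2851     0.0803]
  [   0.5622     1.2851]
Δx = (I − A)⁻¹ Δd with Δd having +25 in the Tourism component and 0 elsewhere.
So Δx_2 = L_21 · (+25), where L_21 = adj(I−A)_21 / det(I−A) = 0.35 / 0.6225.
Δx_2 = 0.35 × (+25) / 0.6225 = 8.75 / 0.6225 ≈ 14.06.

Δx_2 = 14.06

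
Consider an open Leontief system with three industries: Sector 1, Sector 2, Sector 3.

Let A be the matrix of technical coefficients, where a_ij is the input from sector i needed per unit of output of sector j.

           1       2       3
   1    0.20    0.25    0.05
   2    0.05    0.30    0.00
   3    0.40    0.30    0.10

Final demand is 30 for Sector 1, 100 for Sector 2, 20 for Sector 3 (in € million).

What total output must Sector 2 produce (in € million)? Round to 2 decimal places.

x_2 = 149.37

I − A =
  [   0.80    -0.25    -0.05]
  [  -0.05     0.70     0.00]
  [  -0.40    -0.30     0.90]
Cofactors of I−A, C_ij = (−1)^(i+j)·(minor ij) (rows/columns in the sector order above):
  C_11 = (0.70)(0.90) − (0.00)(-0.30) = 0.6300
  C_12 = −[(-0.05)(0.90) − (0.00)(-0.40)] = 0.0450
  C_13 = (-0.05)(-0.30) − (0.70)(-0.40) = 0.2950
  C_21 = −[(-0.25)(0.90) − (-0.05)(-0.30)] = 0.2400
  C_22 = (0.80)(0.90) − (-0.05)(-0.40) = 0.7000
  C_23 = −[(0.80)(-0.30) − (-0.25)(-0.40)] = 0.3400
  C_31 = (-0.25)(0.00) − (-0.05)(0.70) = 0.0350
  C_32 = −[(0.80)(0.00) − (-0.05)(-0.05)] = 0.0025
  C_33 = (0.80)(0.70) − (-0.25)(-0.05) = 0.5475
det(I−A) = Σ_j (I−A)_1j·C_1j = (0.80)(0.6300) + (-0.25)(0.0450) + (-0.05)(0.2950) = 0.4780
adj(I−A) = Cᵀ =
  [ 0.6300   0.2400   0.0350]
  [ 0.0450   0.7000   0.0025]
  [ 0.2950   0.3400   0.5475]
(I − A)⁻¹ = adj(I−A) / det(I−A) ≈
  [   1.3180     0.5021     0.0732]
  [   0.0941     1.4644     0.0052]
  [   0.6172     0.7113     1.1454]
x = (I − A)⁻¹ d = adj(I−A)·d / det(I−A), with det(I−A) = 0.4780:
  x_1 = (0.6300·30 + 0.2400·100 + 0.0350·20) / 0.4780 = 43.60 / 0.4780 ≈ 91.21
  x_2 = (0.0450·30 + 0.7000·100 + 0.0025·20) / 0.4780 = 71.40 / 0.4780 ≈ 149.37
  x_3 = (0.2950·30 + 0.3400·100 + 0.5475·20) / 0.4780 = 53.80 / 0.4780 ≈ 112.55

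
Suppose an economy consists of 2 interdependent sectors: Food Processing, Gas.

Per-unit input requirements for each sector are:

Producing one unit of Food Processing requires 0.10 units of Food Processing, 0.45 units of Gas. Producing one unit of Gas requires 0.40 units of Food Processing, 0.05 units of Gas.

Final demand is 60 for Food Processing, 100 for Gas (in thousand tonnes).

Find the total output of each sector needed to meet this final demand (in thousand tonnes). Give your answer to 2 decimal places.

I − A =
  [   0.90    -0.40]
  [  -0.45     0.95]
det(I−A) = (0.90)(0.95) − (-0.40)(-0.45) = 0.6750
adj(I−A) = [[0.95, 0.40], [0.45, 0.90]]
(I − A)⁻¹ = adj(I−A) / det(I−A) ≈
  [   1.4074     0.5926]
  [   0.6667     1.3333]
x = (I − A)⁻¹ d = adj(I−A)·d / det(I−A), with det(I−A) = 0.6750:
  x_F = (0.95·60 + 0.40·100) / 0.6750 = 97.00 / 0.6750 ≈ 143.70
  x_G = (0.45·60 + 0.90·100) / 0.6750 = 117.00 / 0.6750 ≈ 173.33

x_F = 143.70, x_G = 173.33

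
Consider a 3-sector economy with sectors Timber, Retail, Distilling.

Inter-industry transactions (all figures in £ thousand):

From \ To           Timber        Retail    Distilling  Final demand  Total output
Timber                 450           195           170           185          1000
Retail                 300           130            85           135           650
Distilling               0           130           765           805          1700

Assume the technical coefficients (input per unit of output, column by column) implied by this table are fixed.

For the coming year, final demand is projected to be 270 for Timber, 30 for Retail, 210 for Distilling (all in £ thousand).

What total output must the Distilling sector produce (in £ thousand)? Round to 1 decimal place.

x_3 = 513.8

Technical coefficients a_ij = z_ij / X_j:
  a_11 = 450/1000 = 0.45, a_21 = 300/1000 = 0.30, a_31 = 0/1000 = 0.00
  a_12 = 195/650 = 0.30, a_22 = 130/650 = 0.20, a_32 = 130/650 = 0.20
  a_13 = 170/1700 = 0.10, a_23 = 85/1700 = 0.05, a_33 = 765/1700 = 0.45
I − A =
  [   0.55    -0.30    -0.10]
  [  -0.30     0.80    -0.05]
  [   0.00    -0.20     0.55]
Cofactors of I−A, C_ij = (−1)^(i+j)·(minor ij) (rows/columns in the sector order above):
  C_11 = (0.80)(0.55) − (-0.05)(-0.20) = 0.4300
  C_12 = −[(-0.30)(0.55) − (-0.05)(0.00)] = 0.1650
  C_13 = (-0.30)(-0.20) − (0.80)(0.00) = 0.0600
  C_21 = −[(-0.30)(0.55) − (-0.10)(-0.20)] = 0.1850
  C_22 = (0.55)(0.55) − (-0.10)(0.00) = 0.3025
  C_23 = −[(0.55)(-0.20) − (-0.30)(0.00)] = 0.1100
  C_31 = (-0.30)(-0.05) − (-0.10)(0.80) = 0.0950
  C_32 = −[(0.55)(-0.05) − (-0.10)(-0.30)] = 0.0575
  C_33 = (0.55)(0.80) − (-0.30)(-0.30) = 0.3500
det(I−A) = Σ_j (I−A)_1j·C_1j = (0.55)(0.4300) + (-0.30)(0.1650) + (-0.10)(0.0600) = 0.1810
adj(I−A) = Cᵀ =
  [ 0.4300   0.1850   0.0950]
  [ 0.1650   0.3025   0.0575]
  [ 0.0600   0.1100   0.3500]
(I − A)⁻¹ = adj(I−A) / det(I−A) ≈
  [   2.3757     1.0221     0.5249]
  [   0.9116     1.6713     0.3177]
  [   0.3315     0.6077     1.9337]
x = (I − A)⁻¹ d = adj(I−A)·d / det(I−A), with det(I−A) = 0.1810:
  x_1 = (0.4300·270 + 0.1850·30 + 0.0950·210) / 0.1810 = 141.60 / 0.1810 ≈ 782.3
  x_2 = (0.1650·270 + 0.3025·30 + 0.0575·210) / 0.1810 = 65.70 / 0.1810 ≈ 363.0
  x_3 = (0.0600·270 + 0.1100·30 + 0.3500·210) / 0.1810 = 93.00 / 0.1810 ≈ 513.8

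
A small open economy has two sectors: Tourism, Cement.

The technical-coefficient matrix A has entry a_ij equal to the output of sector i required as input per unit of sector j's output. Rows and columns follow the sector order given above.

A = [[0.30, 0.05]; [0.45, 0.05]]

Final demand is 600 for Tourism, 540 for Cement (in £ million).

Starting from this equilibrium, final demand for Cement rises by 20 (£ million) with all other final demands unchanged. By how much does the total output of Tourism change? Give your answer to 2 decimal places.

I − A =
  [   0.70    -0.05]
  [  -0.45     0.95]
det(I−A) = (0.70)(0.95) − (-0.05)(-0.45) = 0.6425
adj(I−A) = [[0.95, 0.05], [0.45, 0.70]]
(I − A)⁻¹ = adj(I−A) / det(I−A) ≈
  [   1.4786     0.0778]
  [   0.7004     1.0895]
Δx = (I − A)⁻¹ Δd with Δd having +20 in the Cement component and 0 elsewhere.
So Δx_1 = L_12 · (+20), where L_12 = adj(I−A)_12 / det(I−A) = 0.05 / 0.6425.
Δx_1 = 0.05 × (+20) / 0.6425 = 1.00 / 0.6425 ≈ 1.56.

Δx_1 = 1.56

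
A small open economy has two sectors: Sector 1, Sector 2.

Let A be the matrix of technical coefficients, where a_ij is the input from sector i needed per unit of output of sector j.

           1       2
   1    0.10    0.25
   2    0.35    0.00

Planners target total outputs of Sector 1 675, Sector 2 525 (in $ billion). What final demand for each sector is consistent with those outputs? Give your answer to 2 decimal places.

I − A =
  [   0.90    -0.25]
  [  -0.35     1.00]
d = (I − A) x:
  d_1 = (+0.90)·675 + (-0.25)·525 = 476.25
  d_2 = (-0.35)·675 + (+1.00)·525 = 288.75

d_1 = 476.25, d_2 = 288.75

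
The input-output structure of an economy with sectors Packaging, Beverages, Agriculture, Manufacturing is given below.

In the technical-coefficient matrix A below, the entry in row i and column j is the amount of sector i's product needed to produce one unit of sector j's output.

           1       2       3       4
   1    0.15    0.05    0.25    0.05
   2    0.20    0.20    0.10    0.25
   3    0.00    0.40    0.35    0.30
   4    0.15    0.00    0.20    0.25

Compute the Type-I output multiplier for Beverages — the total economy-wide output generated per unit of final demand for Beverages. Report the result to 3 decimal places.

m_2 = 3.755

I − A =
  [   0.85    -0.05    -0.25    -0.05]
  [  -0.20     0.80    -0.10    -0.25]
  [   0.00    -0.40     0.65    -0.30]
  [  -0.15     0.00    -0.20     0.75]
Compute the cofactors C_ij = (−1)^(i+j)·(3×3 minor ij) of I−A; the adjugate is their transpose:
adj(I−A) = Cᵀ =
  [ 0.292000   0.100375   0.164250   0.118625]
  [ 0.114375   0.347250   0.154375   0.185125]
  [ 0.111000   0.254250   0.494625   0.290000]
  [ 0.088000   0.087875   0.164750   0.381500]
det(I−A) = Σ_j (I−A)_1j·C_1j = (0.85)(0.292000) + (-0.05)(0.114375) + (-0.25)(0.111000) + (-0.05)(0.088000) = 0.21033125
(I − A)⁻¹ = adj(I−A) / det(I−A) ≈
  [   1.3883     0.4772     0.7809     0.5640]
  [   0.5438     1.6510     0.7340     0.8802]
  [   0.5277     1.2088     2.3516     1.3788]
  [   0.4184     0.4178     0.7833     1.8138]
The output multiplier for sector j is the column-j sum of the Leontief inverse (I − A)⁻¹ = adj(I−A) / det(I−A).
Column 2 of adj(I−A): (0.100375, 0.347250, 0.254250, 0.087875); det(I−A) = 0.21033125.
m_2 = (0.100375 + 0.347250 + 0.254250 + 0.087875) / 0.21033125 = 0.78975 / 0.21033125 ≈ 3.755.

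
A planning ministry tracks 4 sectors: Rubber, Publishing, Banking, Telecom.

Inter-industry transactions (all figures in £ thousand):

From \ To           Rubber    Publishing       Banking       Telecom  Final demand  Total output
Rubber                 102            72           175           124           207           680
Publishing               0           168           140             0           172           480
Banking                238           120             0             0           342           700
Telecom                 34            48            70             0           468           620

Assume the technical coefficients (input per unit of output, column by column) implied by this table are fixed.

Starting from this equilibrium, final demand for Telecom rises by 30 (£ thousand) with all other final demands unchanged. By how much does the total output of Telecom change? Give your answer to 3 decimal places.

Δx_T = 30.832

Technical coefficients a_ij = z_ij / X_j:
  a_RR = 102/680 = 0.15, a_PR = 0/680 = 0.00, a_BR = 238/680 = 0.35, a_TR = 34/680 = 0.05
  a_RP = 72/480 = 0.15, a_PP = 168/480 = 0.35, a_BP = 120/480 = 0.25, a_TP = 48/480 = 0.10
  a_RB = 175/700 = 0.25, a_PB = 140/700 = 0.20, a_BB = 0/700 = 0.00, a_TB = 70/700 = 0.10
  a_RT = 124/620 = 0.20, a_PT = 0/620 = 0.00, a_BT = 0/620 = 0.00, a_TT = 0/620 = 0.00
I − A =
  [   0.85    -0.15    -0.25    -0.20]
  [   0.00     0.65    -0.20     0.00]
  [  -0.35    -0.25     1.00     0.00]
  [  -0.05    -0.10    -0.10     1.00]
Compute the cofactors C_ij = (−1)^(i+j)·(3×3 minor ij) of I−A; the adjugate is their transpose:
adj(I−A) = Cᵀ =
  [ 0.600000   0.237500   0.209500   0.120000]
  [ 0.070000   0.745500   0.168000   0.014000]
  [ 0.227500   0.269500   0.546000   0.045500]
  [ 0.059750   0.113375   0.081875   0.442625]
det(I−A) = Σ_j (I−A)_1j·C_1j = (0.85)(0.600000) + (-0.15)(0.070000) + (-0.25)(0.227500) + (-0.20)(0.059750) = 0.430675
(I − A)⁻¹ = adj(I−A) / det(I−A) ≈
  [   1.3932     0.5515     0.4864     0.2786]
  [   0.1625     1.7310     0.3901     0.0325]
  [   0.5282     0.6258     1.2678     0.1056]
  [   0.1387     0.2632     0.1901     1.0277]
Δx = (I − A)⁻¹ Δd with Δd having +30 in the Telecom component and 0 elsewhere.
So Δx_T = L_TT · (+30), where L_TT = adj(I−A)_TT / det(I−A) = 0.442625 / 0.430675.
Δx_T = 0.442625 × (+30) / 0.430675 = 13.27875 / 0.430675 ≈ 30.832.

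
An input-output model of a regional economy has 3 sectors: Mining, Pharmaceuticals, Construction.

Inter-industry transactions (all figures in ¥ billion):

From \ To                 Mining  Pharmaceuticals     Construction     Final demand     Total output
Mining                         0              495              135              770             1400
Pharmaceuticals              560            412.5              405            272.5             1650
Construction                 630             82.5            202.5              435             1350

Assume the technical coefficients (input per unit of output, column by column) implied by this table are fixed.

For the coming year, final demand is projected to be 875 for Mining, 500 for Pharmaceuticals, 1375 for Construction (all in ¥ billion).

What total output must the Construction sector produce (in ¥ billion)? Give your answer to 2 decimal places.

Technical coefficients a_ij = z_ij / X_j:
  a_11 = 0/1400 = 0.00, a_21 = 560/1400 = 0.40, a_31 = 630/1400 = 0.45
  a_12 = 495/1650 = 0.30, a_22 = 412.5/1650 = 0.25, a_32 = 82.5/1650 = 0.05
  a_13 = 135/1350 = 0.10, a_23 = 405/1350 = 0.30, a_33 = 202.5/1350 = 0.15
I − A =
  [   1.00    -0.30    -0.10]
  [  -0.40     0.75    -0.30]
  [  -0.45    -0.05     0.85]
Cofactors of I−A, C_ij = (−1)^(i+j)·(minor ij) (rows/columns in the sector order above):
  C_11 = (0.75)(0.85) − (-0.30)(-0.05) = 0.6225
  C_12 = −[(-0.40)(0.85) − (-0.30)(-0.45)] = 0.4750
  C_13 = (-0.40)(-0.05) − (0.75)(-0.45) = 0.3575
  C_21 = −[(-0.30)(0.85) − (-0.10)(-0.05)] = 0.2600
  C_22 = (1.00)(0.85) − (-0.10)(-0.45) = 0.8050
  C_23 = −[(1.00)(-0.05) − (-0.30)(-0.45)] = 0.1850
  C_31 = (-0.30)(-0.30) − (-0.10)(0.75) = 0.1650
  C_32 = −[(1.00)(-0.30) − (-0.10)(-0.40)] = 0.3400
  C_33 = (1.00)(0.75) − (-0.30)(-0.40) = 0.6300
det(I−A) = Σ_j (I−A)_1j·C_1j = (1.00)(0.6225) + (-0.30)(0.4750) + (-0.10)(0.3575) = 0.44425
adj(I−A) = Cᵀ =
  [ 0.6225   0.2600   0.1650]
  [ 0.4750   0.8050   0.3400]
  [ 0.3575   0.1850   0.6300]
(I − A)⁻¹ = adj(I−A) / det(I−A) ≈
  [   1.4012     0.5853     0.3714]
  [   1.0692     1.8120     0.7653]
  [   0.8047     0.4164     1.4181]
x = (I − A)⁻¹ d = adj(I−A)·d / det(I−A), with det(I−A) = 0.44425:
  x_1 = (0.6225·875 + 0.2600·500 + 0.1650·1375) / 0.44425 = 901.5625 / 0.44425 ≈ 2029.40
  x_2 = (0.4750·875 + 0.8050·500 + 0.3400·1375) / 0.44425 = 1285.625 / 0.44425 ≈ 2893.92
  x_3 = (0.3575·875 + 0.1850·500 + 0.6300·1375) / 0.44425 = 1271.5625 / 0.44425 ≈ 2862.27

x_3 = 2862.27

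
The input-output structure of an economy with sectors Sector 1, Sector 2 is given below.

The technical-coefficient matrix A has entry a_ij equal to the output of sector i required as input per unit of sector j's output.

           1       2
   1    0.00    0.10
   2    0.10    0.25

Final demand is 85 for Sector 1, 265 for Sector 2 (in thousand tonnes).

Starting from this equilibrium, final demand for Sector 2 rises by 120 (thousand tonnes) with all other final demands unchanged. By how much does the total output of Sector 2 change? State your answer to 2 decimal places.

I − A =
  [   1.00    -0.10]
  [  -0.10     0.75]
det(I−A) = (1.00)(0.75) − (-0.10)(-0.10) = 0.7400
adj(I−A) = [[0.75, 0.10], [0.10, 1.00]]
(I − A)⁻¹ = adj(I−A) / det(I−A) ≈
  [   1.0135     0.1351]
  [   0.1351     1.3514]
Δx = (I − A)⁻¹ Δd with Δd having +120 in the Sector 2 component and 0 elsewhere.
So Δx_2 = L_22 · (+120), where L_22 = adj(I−A)_22 / det(I−A) = 1.00 / 0.7400.
Δx_2 = 1.00 × (+120) / 0.7400 = 120.00 / 0.7400 ≈ 162.16.

Δx_2 = 162.16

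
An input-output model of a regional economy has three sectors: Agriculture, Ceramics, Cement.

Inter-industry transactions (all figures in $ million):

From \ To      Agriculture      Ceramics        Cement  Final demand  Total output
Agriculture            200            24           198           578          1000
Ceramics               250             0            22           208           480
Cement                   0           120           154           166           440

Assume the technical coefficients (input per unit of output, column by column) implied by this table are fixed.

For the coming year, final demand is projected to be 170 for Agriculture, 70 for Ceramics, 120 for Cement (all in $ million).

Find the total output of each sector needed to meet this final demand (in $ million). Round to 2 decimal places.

x_1 = 364.80, x_2 = 173.77, x_3 = 251.45

Technical coefficients a_ij = z_ij / X_j:
  a_11 = 200/1000 = 0.20, a_21 = 250/1000 = 0.25, a_31 = 0/1000 = 0.00
  a_12 = 24/480 = 0.05, a_22 = 0/480 = 0.00, a_32 = 120/480 = 0.25
  a_13 = 198/440 = 0.45, a_23 = 22/440 = 0.05, a_33 = 154/440 = 0.35
I − A =
  [   0.80    -0.05    -0.45]
  [  -0.25     1.00    -0.05]
  [   0.00    -0.25     0.65]
Cofactors of I−A, C_ij = (−1)^(i+j)·(minor ij) (rows/columns in the sector order above):
  C_11 = (1.00)(0.65) − (-0.05)(-0.25) = 0.6375
  C_12 = −[(-0.25)(0.65) − (-0.05)(0.00)] = 0.1625
  C_13 = (-0.25)(-0.25) − (1.00)(0.00) = 0.0625
  C_21 = −[(-0.05)(0.65) − (-0.45)(-0.25)] = 0.1450
  C_22 = (0.80)(0.65) − (-0.45)(0.00) = 0.5200
  C_23 = −[(0.80)(-0.25) − (-0.05)(0.00)] = 0.2000
  C_31 = (-0.05)(-0.05) − (-0.45)(1.00) = 0.4525
  C_32 = −[(0.80)(-0.05) − (-0.45)(-0.25)] = 0.1525
  C_33 = (0.80)(1.00) − (-0.05)(-0.25) = 0.7875
det(I−A) = Σ_j (I−A)_1j·C_1j = (0.80)(0.6375) + (-0.05)(0.1625) + (-0.45)(0.0625) = 0.47375
adj(I−A) = Cᵀ =
  [ 0.6375   0.1450   0.4525]
  [ 0.1625   0.5200   0.1525]
  [ 0.0625   0.2000   0.7875]
(I − A)⁻¹ = adj(I−A) / det(I−A) ≈
  [   1.3456     0.3061     0.9551]
  [   0.3430     1.0976     0.3219]
  [   0.1319     0.4222     1.6623]
x = (I − A)⁻¹ d = adj(I−A)·d / det(I−A), with det(I−A) = 0.47375:
  x_1 = (0.6375·170 + 0.1450·70 + 0.4525·120) / 0.47375 = 172.825 / 0.47375 ≈ 364.80
  x_2 = (0.1625·170 + 0.5200·70 + 0.1525·120) / 0.47375 = 82.325 / 0.47375 ≈ 173.77
  x_3 = (0.0625·170 + 0.2000·70 + 0.7875·120) / 0.47375 = 119.125 / 0.47375 ≈ 251.45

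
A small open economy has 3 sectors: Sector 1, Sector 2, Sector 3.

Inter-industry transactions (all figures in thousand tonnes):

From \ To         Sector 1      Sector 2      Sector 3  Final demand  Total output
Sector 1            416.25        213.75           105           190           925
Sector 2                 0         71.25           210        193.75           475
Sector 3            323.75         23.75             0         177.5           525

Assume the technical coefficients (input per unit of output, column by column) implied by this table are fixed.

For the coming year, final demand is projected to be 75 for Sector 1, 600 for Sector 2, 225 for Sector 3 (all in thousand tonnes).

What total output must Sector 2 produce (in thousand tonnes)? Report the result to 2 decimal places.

x_2 = 1041.92

Technical coefficients a_ij = z_ij / X_j:
  a_11 = 416.25/925 = 0.45, a_21 = 0/925 = 0.00, a_31 = 323.75/925 = 0.35
  a_12 = 213.75/475 = 0.45, a_22 = 71.25/475 = 0.15, a_32 = 23.75/475 = 0.05
  a_13 = 105/525 = 0.20, a_23 = 210/525 = 0.40, a_33 = 0/525 = 0.00
I − A =
  [   0.55    -0.45    -0.20]
  [   0.00     0.85    -0.40]
  [  -0.35    -0.05     1.00]
Cofactors of I−A, C_ij = (−1)^(i+j)·(minor ij) (rows/columns in the sector order above):
  C_11 = (0.85)(1.00) − (-0.40)(-0.05) = 0.8300
  C_12 = −[(0.00)(1.00) − (-0.40)(-0.35)] = 0.1400
  C_13 = (0.00)(-0.05) − (0.85)(-0.35) = 0.2975
  C_21 = −[(-0.45)(1.00) − (-0.20)(-0.05)] = 0.4600
  C_22 = (0.55)(1.00) − (-0.20)(-0.35) = 0.4800
  C_23 = −[(0.55)(-0.05) − (-0.45)(-0.35)] = 0.1850
  C_31 = (-0.45)(-0.40) − (-0.20)(0.85) = 0.3500
  C_32 = −[(0.55)(-0.40) − (-0.20)(0.00)] = 0.2200
  C_33 = (0.55)(0.85) − (-0.45)(0.00) = 0.4675
det(I−A) = Σ_j (I−A)_1j·C_1j = (0.55)(0.8300) + (-0.45)(0.1400) + (-0.20)(0.2975) = 0.3340
adj(I−A) = Cᵀ =
  [ 0.8300   0.4600   0.3500]
  [ 0.1400   0.4800   0.2200]
  [ 0.2975   0.1850   0.4675]
(I − A)⁻¹ = adj(I−A) / det(I−A) ≈
  [   2.4850     1.3772     1.0479]
  [   0.4192     1.4371     0.6587]
  [   0.8907     0.5539     1.3997]
x = (I − A)⁻¹ d = adj(I−A)·d / det(I−A), with det(I−A) = 0.3340:
  x_1 = (0.8300·75 + 0.4600·600 + 0.3500·225) / 0.3340 = 417.00 / 0.3340 ≈ 1248.50
  x_2 = (0.1400·75 + 0.4800·600 + 0.2200·225) / 0.3340 = 348.00 / 0.3340 ≈ 1041.92
  x_3 = (0.2975·75 + 0.1850·600 + 0.4675·225) / 0.3340 = 238.50 / 0.3340 ≈ 714.07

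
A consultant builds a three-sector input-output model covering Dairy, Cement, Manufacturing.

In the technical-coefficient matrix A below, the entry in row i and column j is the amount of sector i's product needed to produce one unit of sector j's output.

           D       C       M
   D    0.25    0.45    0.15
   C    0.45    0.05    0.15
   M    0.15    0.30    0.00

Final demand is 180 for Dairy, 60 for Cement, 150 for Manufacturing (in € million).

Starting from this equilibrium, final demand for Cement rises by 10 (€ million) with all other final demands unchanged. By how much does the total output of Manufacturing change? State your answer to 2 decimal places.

I − A =
  [   0.75    -0.45    -0.15]
  [  -0.45     0.95    -0.15]
  [  -0.15    -0.30     1.00]
Cofactors of I−A, C_ij = (−1)^(i+j)·(minor ij) (rows/columns in the sector order above):
  C_11 = (0.95)(1.00) − (-0.15)(-0.30) = 0.9050
  C_12 = −[(-0.45)(1.00) − (-0.15)(-0.15)] = 0.4725
  C_13 = (-0.45)(-0.30) − (0.95)(-0.15) = 0.2775
  C_21 = −[(-0.45)(1.00) − (-0.15)(-0.30)] = 0.4950
  C_22 = (0.75)(1.00) − (-0.15)(-0.15) = 0.7275
  C_23 = −[(0.75)(-0.30) − (-0.45)(-0.15)] = 0.2925
  C_31 = (-0.45)(-0.15) − (-0.15)(0.95) = 0.2100
  C_32 = −[(0.75)(-0.15) − (-0.15)(-0.45)] = 0.1800
  C_33 = (0.75)(0.95) − (-0.45)(-0.45) = 0.5100
det(I−A) = Σ_j (I−A)_1j·C_1j = (0.75)(0.9050) + (-0.45)(0.4725) + (-0.15)(0.2775) = 0.4245
adj(I−A) = Cᵀ =
  [ 0.9050   0.4950   0.2100]
  [ 0.4725   0.7275   0.1800]
  [ 0.2775   0.2925   0.5100]
(I − A)⁻¹ = adj(I−A) / det(I−A) ≈
  [   2.1319     1.1661     0.4947]
  [   1.1131     1.7138     0.4240]
  [   0.6537     0.6890     1.2014]
Δx = (I − A)⁻¹ Δd with Δd having +10 in the Cement component and 0 elsewhere.
So Δx_M = L_MC · (+10), where L_MC = adj(I−A)_MC / det(I−A) = 0.2925 / 0.4245.
Δx_M = 0.2925 × (+10) / 0.4245 = 2.925 / 0.4245 ≈ 6.89.

Δx_M = 6.89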